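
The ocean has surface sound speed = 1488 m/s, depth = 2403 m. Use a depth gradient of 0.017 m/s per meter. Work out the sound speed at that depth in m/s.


c = 1488 + 0.017 * 2403 = 1528.851

1528.851 m/s


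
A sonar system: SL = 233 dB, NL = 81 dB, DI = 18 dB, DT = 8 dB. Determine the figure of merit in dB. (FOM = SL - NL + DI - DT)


FOM = SL - NL + DI - DT = 233 - 81 + 18 - 8 = 162

162 dB


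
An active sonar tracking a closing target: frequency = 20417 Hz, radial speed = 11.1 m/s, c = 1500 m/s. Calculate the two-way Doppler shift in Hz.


302.17 Hz


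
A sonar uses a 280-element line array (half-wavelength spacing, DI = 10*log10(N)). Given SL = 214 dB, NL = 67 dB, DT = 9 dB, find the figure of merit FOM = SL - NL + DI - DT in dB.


162.47 dB


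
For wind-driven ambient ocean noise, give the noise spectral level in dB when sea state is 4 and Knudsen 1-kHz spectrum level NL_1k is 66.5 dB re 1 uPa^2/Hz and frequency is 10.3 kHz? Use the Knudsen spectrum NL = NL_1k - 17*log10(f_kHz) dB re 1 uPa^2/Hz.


49.28 dB


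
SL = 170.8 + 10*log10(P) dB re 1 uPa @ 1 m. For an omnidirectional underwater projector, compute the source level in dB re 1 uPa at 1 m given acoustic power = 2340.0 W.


204.49 dB


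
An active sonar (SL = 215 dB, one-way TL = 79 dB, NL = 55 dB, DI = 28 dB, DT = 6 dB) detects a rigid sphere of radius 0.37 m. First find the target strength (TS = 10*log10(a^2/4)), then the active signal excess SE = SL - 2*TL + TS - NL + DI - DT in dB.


Step 1: TS = 10*log10(0.37^2/4) = -14.66 dB
Step 2: SE = SL - 2*TL + TS - NL + DI - DT = 215 - 2*79 + (-14.66) - 55 + 28 - 6 = 9.34

9.34 dB


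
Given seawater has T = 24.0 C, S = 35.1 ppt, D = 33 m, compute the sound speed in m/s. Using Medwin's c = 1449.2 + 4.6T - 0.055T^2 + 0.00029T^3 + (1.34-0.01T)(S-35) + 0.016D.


c = 1449.2 + 4.6*24.0 - 0.055*24.0^2 + 0.00029*24.0^3 + (1.34 - 0.01*24.0)*(35.1 - 35) + 0.016*33 = 1532.57

1532.57 m/s


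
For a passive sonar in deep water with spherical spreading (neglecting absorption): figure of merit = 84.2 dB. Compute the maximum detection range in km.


At max range FOM = TL, so 20*log10(R) = 84.2
R = 10^(84.2/20) = 16218.1 m = 16.22 km

16.22 km


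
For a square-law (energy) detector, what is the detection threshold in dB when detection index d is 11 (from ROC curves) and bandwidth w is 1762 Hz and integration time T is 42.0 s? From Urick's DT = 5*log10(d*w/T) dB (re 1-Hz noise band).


DT = 5*log10(d*w/T) = 5*log10(11 * 1762 / 42.0) = 5*log10(461.48) = 13.32

13.32 dB


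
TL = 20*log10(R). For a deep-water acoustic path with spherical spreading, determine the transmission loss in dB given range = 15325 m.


83.71 dB


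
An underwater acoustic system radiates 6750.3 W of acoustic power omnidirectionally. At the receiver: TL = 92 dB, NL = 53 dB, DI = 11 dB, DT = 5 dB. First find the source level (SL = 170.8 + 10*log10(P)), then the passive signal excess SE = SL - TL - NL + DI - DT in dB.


Step 1: SL = 170.8 + 10*log10(6750.3) = 209.09 dB
Step 2: SE = SL - TL - NL + DI - DT = 209.09 - 92 - 53 + 11 - 5 = 70.09

70.09 dB


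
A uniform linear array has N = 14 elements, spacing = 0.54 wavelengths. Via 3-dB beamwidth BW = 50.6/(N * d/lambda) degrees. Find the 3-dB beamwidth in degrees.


BW = 50.6 / (14 * 0.54) = 50.6 / 7.56 = 6.69

6.69 deg


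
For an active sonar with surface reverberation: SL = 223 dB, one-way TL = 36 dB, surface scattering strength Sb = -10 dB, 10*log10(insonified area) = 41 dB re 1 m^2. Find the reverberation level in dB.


182 dB


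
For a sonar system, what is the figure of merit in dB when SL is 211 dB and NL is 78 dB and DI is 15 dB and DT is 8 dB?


FOM = SL - NL + DI - DT = 211 - 78 + 15 - 8 = 140

140 dB


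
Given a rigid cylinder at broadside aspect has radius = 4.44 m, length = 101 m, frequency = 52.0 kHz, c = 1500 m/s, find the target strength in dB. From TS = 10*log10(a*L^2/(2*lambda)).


lambda = 1500/52000 = 0.02885 m
TS = 10*log10(4.44*101^2/(2*0.02885)) = 58.95

58.95 dB


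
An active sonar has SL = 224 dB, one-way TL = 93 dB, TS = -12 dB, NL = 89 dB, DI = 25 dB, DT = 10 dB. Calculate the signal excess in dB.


-48 dB


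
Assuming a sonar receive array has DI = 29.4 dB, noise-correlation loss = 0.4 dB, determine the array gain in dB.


29.0 dB


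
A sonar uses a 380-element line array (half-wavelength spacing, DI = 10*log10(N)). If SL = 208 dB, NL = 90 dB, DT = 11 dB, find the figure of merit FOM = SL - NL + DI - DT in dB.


Step 1: DI = 10*log10(380) = 25.8 dB
Step 2: FOM = SL - NL + DI - DT = 208 - 90 + 25.8 - 11 = 132.8

132.8 dB


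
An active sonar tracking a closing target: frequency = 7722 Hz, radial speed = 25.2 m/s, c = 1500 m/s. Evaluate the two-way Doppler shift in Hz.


fd = 2*f*v/c = 2 * 7722 * 25.2 / 1500 = 259.46

259.46 Hz


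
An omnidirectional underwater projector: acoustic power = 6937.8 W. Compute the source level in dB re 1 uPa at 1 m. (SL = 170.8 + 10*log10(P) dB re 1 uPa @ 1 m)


SL = 170.8 + 10*log10(6937.8) = 170.8 + 38.41 = 209.21

209.21 dB


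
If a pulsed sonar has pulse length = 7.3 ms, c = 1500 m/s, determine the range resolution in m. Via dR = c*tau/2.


dR = c*tau/2 = 1500 * 7.3e-3 / 2 = 5.475

5.475 m


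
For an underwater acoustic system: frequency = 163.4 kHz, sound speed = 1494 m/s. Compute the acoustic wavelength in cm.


lambda = c/f = 1494 / 163400 = 0.0091 m = 0.91 cm

0.91 cm


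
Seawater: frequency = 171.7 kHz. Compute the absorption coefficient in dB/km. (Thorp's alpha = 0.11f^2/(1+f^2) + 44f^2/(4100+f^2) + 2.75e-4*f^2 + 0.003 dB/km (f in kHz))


f^2 = 29480.89
alpha = 0.11*29480.89/(1+29480.89) + 44*29480.89/(4100+29480.89) + 2.75e-4*29480.89 + 0.003 = 46.848

46.848 dB/km


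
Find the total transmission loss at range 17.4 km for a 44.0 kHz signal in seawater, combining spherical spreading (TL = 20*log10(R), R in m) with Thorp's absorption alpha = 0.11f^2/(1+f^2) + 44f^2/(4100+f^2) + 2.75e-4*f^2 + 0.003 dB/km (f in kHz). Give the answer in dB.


Step 1 (Thorp): alpha = 0.11*1936.0/(1+1936.0) + 44*1936.0/(4100+1936.0) + 2.75e-4*1936.0 + 0.003 = 14.758 dB/km
Step 2: TL_spread = 20*log10(17400) = 84.81 dB
Step 3: TL_abs = alpha*R = 14.758 * 17.4 = 256.79 dB
Step 4: TL_total = 84.81 + 256.79 = 341.6

341.6 dB


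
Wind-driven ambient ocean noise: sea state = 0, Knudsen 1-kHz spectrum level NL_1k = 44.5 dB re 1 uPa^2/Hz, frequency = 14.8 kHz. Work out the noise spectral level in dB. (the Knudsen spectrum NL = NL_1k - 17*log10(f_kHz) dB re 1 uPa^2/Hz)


24.61 dB


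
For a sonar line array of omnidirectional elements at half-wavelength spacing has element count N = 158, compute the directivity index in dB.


21.99 dB


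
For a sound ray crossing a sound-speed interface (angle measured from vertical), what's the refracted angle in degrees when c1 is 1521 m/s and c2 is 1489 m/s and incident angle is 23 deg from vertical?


sin(theta2) = (c2/c1)*sin(theta1) = (1489/1521)*sin(23 deg) = 0.38251
theta2 = arcsin(0.38251) = 22.49

22.49 deg


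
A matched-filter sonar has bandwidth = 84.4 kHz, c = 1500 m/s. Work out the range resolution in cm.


dR = c/(2*BW) = 1500 / (2 * 84.4e3) = 0.0089 m = 0.89 cm

0.89 cm


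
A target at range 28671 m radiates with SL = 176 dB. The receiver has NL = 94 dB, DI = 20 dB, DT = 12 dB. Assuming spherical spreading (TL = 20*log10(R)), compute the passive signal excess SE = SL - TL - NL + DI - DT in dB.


Step 1: TL = 20*log10(28671) = 89.15 dB
Step 2: SE = 176 - 89.15 - 94 + 20 - 12 = 0.85

0.85 dB


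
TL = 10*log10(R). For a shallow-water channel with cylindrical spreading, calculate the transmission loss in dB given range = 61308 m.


TL = 10*log10(61308) = 47.88

47.88 dB


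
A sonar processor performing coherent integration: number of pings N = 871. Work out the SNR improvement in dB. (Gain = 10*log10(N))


Gain = 10*log10(871) = 29.4

29.4 dB


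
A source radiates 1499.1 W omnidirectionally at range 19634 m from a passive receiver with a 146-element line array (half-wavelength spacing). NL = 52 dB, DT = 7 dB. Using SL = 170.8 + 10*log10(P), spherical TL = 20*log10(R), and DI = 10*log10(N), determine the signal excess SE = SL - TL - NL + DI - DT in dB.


79.34 dB


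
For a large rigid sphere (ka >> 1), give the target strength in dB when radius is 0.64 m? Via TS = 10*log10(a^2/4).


TS = 10*log10(0.64^2 / 4) = 10*log10(0.1024) = -9.9

-9.9 dB


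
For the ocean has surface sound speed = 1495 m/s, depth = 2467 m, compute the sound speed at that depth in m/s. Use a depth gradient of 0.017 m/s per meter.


c = 1495 + 0.017 * 2467 = 1536.939

1536.939 m/s


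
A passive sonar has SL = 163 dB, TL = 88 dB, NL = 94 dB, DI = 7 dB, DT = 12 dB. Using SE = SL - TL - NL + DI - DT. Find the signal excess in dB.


-24 dB


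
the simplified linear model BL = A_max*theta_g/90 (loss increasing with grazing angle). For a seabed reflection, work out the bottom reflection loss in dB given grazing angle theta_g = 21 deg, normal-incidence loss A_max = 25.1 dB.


BL = A_max * theta_g / 90 = 25.1 * 21 / 90 = 5.86

5.86 dB


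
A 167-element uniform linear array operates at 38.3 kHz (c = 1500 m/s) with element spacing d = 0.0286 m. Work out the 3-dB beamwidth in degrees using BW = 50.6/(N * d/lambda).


Step 1: lambda = 1500/38300 = 0.03916 m
Step 2: d/lambda = 0.0286/0.03916 = 0.7303
Step 3: BW = 50.6/(N * d/lambda) = 50.6/(167 * 0.7303) = 0.41

0.41 deg


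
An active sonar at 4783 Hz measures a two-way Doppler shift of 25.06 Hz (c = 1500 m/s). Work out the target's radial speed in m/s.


From fd = 2*f*v/c, v = c*fd/(2*f) = 1500 * 25.06 / (2*4783) = 3.93

3.93 m/s


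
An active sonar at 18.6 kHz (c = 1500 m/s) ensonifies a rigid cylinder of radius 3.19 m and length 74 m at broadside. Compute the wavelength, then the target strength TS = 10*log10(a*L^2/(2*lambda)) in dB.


Step 1: lambda = c/f = 1500/18600 = 0.08065 m
Step 2: TS = 10*log10(a*L^2/(2*lambda)) = 10*log10(3.19*74^2/(2*0.08065)) = 50.35

50.35 dB


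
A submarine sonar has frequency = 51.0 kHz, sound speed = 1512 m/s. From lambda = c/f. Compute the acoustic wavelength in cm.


2.96 cm


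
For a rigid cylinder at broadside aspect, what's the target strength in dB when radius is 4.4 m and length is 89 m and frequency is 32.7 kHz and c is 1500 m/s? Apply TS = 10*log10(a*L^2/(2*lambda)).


lambda = 1500/32700 = 0.04587 m
TS = 10*log10(4.4*89^2/(2*0.04587)) = 55.8

55.8 dB


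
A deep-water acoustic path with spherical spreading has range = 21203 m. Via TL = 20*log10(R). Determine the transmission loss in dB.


86.53 dB


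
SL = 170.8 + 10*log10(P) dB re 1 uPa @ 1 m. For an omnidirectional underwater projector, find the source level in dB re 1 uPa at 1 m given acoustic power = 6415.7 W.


208.87 dB


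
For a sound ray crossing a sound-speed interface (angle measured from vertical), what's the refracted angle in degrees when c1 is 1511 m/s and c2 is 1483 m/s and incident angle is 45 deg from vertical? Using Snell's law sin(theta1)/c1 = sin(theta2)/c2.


sin(theta2) = (c2/c1)*sin(theta1) = (1483/1511)*sin(45 deg) = 0.694
theta2 = arcsin(0.694) = 43.95

43.95 deg


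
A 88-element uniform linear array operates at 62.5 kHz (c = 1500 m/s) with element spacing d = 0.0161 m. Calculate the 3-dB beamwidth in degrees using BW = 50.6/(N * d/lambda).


0.86 deg


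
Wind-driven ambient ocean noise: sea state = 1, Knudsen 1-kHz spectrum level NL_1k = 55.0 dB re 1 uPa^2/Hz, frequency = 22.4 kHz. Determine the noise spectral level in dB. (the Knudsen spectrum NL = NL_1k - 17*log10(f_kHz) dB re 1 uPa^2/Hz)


32.05 dB


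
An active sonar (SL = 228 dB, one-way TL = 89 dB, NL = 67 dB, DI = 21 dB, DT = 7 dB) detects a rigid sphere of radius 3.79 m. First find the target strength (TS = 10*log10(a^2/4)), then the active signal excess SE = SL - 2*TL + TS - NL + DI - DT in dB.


Step 1: TS = 10*log10(3.79^2/4) = 5.55 dB
Step 2: SE = SL - 2*TL + TS - NL + DI - DT = 228 - 2*89 + (5.55) - 67 + 21 - 7 = 2.55

2.55 dB


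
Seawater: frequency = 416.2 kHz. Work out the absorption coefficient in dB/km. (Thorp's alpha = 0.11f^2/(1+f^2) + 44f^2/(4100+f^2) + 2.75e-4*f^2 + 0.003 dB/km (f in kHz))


f^2 = 173222.44
alpha = 0.11*173222.44/(1+173222.44) + 44*173222.44/(4100+173222.44) + 2.75e-4*173222.44 + 0.003 = 90.732

90.732 dB/km


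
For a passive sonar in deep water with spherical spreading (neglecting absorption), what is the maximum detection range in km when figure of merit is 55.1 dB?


0.57 km


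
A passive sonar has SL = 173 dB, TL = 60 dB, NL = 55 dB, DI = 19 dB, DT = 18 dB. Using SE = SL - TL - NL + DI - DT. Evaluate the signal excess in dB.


SE = SL - TL - NL + DI - DT = 173 - 60 - 55 + 19 - 18 = 59

59 dB


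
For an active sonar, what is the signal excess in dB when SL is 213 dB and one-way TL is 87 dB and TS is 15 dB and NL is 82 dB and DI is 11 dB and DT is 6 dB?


-23 dB


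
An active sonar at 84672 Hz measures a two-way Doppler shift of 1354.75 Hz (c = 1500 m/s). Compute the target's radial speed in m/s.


12.0 m/s


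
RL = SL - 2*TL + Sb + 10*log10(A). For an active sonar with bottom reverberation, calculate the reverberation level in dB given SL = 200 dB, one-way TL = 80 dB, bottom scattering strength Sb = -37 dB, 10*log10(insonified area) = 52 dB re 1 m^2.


RL = SL - 2*TL + Sb + 10*log10(A) = 200 - 2*80 + (-37) + 52 = 55

55 dB


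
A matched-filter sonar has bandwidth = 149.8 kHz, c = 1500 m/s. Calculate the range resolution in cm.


0.5 cm


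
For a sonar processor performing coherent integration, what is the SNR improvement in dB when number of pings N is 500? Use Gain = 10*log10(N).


Gain = 10*log10(500) = 26.99

26.99 dB


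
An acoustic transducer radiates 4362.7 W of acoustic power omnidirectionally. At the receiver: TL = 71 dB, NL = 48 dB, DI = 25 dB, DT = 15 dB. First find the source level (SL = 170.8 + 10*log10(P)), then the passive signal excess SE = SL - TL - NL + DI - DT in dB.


Step 1: SL = 170.8 + 10*log10(4362.7) = 207.2 dB
Step 2: SE = SL - TL - NL + DI - DT = 207.2 - 71 - 48 + 25 - 15 = 98.2

98.2 dB


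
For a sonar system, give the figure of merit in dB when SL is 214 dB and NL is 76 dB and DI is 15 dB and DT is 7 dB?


146 dB


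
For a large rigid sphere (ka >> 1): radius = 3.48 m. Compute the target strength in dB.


4.81 dB


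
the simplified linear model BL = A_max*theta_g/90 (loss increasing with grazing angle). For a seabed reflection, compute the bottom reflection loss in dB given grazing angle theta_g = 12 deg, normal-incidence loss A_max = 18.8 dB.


BL = A_max * theta_g / 90 = 18.8 * 12 / 90 = 2.51

2.51 dB


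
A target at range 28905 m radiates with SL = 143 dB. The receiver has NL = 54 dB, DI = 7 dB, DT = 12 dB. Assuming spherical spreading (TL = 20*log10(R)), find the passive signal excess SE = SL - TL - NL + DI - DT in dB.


Step 1: TL = 20*log10(28905) = 89.22 dB
Step 2: SE = 143 - 89.22 - 54 + 7 - 12 = -5.22

-5.22 dB


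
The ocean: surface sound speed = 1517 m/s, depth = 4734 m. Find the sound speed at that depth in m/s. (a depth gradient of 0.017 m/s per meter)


1597.478 m/s


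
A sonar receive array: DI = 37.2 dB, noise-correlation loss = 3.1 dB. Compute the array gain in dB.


AG = DI - L_corr = 37.2 - 3.1 = 34.1

34.1 dB


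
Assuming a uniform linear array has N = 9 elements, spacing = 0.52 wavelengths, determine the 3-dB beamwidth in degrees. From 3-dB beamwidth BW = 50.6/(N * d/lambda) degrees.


BW = 50.6 / (9 * 0.52) = 50.6 / 4.68 = 10.81

10.81 deg


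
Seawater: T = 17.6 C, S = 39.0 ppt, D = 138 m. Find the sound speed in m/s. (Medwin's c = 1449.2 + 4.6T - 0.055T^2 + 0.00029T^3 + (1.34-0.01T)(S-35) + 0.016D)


c = 1449.2 + 4.6*17.6 - 0.055*17.6^2 + 0.00029*17.6^3 + (1.34 - 0.01*17.6)*(39.0 - 35) + 0.016*138 = 1521.57

1521.57 m/s


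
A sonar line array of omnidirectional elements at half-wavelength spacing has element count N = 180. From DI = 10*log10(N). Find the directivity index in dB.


22.55 dB


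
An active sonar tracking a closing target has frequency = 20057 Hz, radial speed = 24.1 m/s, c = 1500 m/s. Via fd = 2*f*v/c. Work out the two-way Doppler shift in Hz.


644.5 Hz


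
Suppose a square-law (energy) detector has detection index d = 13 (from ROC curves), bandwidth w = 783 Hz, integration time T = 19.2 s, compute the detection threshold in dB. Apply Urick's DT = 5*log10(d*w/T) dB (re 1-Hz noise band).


DT = 5*log10(d*w/T) = 5*log10(13 * 783 / 19.2) = 5*log10(530.16) = 13.62

13.62 dB


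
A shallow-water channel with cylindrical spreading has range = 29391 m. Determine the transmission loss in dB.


44.68 dB


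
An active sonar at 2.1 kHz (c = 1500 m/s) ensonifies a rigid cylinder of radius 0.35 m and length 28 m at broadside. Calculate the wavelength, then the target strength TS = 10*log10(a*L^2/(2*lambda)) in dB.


Step 1: lambda = c/f = 1500/2100 = 0.71429 m
Step 2: TS = 10*log10(a*L^2/(2*lambda)) = 10*log10(0.35*28^2/(2*0.71429)) = 22.83

22.83 dB


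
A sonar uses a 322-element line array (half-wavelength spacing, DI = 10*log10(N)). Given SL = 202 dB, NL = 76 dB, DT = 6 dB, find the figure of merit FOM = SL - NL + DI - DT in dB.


Step 1: DI = 10*log10(322) = 25.08 dB
Step 2: FOM = SL - NL + DI - DT = 202 - 76 + 25.08 - 6 = 145.08

145.08 dB


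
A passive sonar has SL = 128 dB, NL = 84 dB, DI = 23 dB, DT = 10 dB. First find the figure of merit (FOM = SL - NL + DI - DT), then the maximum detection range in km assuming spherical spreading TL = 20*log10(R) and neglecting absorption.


Step 1: FOM = SL - NL + DI - DT = 128 - 84 + 23 - 10 = 57 dB
Step 2: at max range FOM = TL = 20*log10(R), so R = 10^(57/20) = 707.95 m = 0.71 km

0.71 km


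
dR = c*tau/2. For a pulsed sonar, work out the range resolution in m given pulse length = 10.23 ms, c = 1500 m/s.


dR = c*tau/2 = 1500 * 10.23e-3 / 2 = 7.6725

7.6725 m


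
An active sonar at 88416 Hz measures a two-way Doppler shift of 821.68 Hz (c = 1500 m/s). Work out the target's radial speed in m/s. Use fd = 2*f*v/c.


From fd = 2*f*v/c, v = c*fd/(2*f) = 1500 * 821.68 / (2*88416) = 6.97

6.97 m/s


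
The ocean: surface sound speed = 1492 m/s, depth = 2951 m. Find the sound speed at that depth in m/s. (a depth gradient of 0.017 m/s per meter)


c = 1492 + 0.017 * 2951 = 1542.167

1542.167 m/s


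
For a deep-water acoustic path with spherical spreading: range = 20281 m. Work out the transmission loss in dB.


TL = 20*log10(20281) = 86.14

86.14 dB


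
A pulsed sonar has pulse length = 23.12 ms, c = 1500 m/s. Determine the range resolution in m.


dR = c*tau/2 = 1500 * 23.12e-3 / 2 = 17.34

17.34 m


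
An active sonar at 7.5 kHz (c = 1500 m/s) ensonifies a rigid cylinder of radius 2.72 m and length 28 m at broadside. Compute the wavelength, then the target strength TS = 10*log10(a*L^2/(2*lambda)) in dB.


Step 1: lambda = c/f = 1500/7500 = 0.2 m
Step 2: TS = 10*log10(a*L^2/(2*lambda)) = 10*log10(2.72*28^2/(2*0.2)) = 37.27

37.27 dB


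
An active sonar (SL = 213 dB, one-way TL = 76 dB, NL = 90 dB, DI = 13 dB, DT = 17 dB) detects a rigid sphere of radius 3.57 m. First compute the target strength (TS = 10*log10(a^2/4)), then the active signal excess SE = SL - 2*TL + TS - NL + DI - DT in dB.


Step 1: TS = 10*log10(3.57^2/4) = 5.03 dB
Step 2: SE = SL - 2*TL + TS - NL + DI - DT = 213 - 2*76 + (5.03) - 90 + 13 - 17 = -27.97

-27.97 dB


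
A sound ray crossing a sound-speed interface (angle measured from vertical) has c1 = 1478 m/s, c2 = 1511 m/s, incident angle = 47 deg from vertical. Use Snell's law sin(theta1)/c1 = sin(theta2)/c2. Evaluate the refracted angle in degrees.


sin(theta2) = (c2/c1)*sin(theta1) = (1511/1478)*sin(47 deg) = 0.74768
theta2 = arcsin(0.74768) = 48.39

48.39 deg


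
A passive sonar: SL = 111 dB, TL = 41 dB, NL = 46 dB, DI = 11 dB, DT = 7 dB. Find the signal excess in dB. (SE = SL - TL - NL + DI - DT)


SE = SL - TL - NL + DI - DT = 111 - 41 - 46 + 11 - 7 = 28

28 dB


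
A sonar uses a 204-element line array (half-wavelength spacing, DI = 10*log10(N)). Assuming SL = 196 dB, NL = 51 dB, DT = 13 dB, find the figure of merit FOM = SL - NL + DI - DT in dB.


Step 1: DI = 10*log10(204) = 23.1 dB
Step 2: FOM = SL - NL + DI - DT = 196 - 51 + 23.1 - 13 = 155.1

155.1 dB


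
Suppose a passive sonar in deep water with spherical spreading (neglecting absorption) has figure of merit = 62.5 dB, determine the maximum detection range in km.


1.33 km


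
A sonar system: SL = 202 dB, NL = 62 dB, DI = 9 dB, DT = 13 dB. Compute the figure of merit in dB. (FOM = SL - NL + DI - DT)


FOM = SL - NL + DI - DT = 202 - 62 + 9 - 13 = 136

136 dB


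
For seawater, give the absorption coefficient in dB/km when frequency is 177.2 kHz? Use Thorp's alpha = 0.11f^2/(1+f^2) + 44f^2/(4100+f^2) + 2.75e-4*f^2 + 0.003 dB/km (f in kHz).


f^2 = 31399.84
alpha = 0.11*31399.84/(1+31399.84) + 44*31399.84/(4100+31399.84) + 2.75e-4*31399.84 + 0.003 = 47.666

47.666 dB/km


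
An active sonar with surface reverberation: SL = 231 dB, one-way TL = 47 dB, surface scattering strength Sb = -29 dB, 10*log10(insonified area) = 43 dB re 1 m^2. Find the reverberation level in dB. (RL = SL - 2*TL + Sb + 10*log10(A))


151 dB


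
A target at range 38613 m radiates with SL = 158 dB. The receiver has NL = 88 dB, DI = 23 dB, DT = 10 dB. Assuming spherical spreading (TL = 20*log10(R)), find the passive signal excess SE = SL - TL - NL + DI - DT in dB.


-8.73 dB


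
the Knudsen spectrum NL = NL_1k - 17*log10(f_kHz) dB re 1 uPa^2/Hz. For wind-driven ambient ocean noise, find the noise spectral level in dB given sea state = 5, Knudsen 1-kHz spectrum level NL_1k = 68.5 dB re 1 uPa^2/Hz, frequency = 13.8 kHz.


49.12 dB


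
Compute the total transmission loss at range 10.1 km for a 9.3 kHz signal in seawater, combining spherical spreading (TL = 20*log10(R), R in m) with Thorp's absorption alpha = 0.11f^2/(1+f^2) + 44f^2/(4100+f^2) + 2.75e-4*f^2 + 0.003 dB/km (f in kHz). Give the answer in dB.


Step 1 (Thorp): alpha = 0.11*86.49/(1+86.49) + 44*86.49/(4100+86.49) + 2.75e-4*86.49 + 0.003 = 1.0445 dB/km
Step 2: TL_spread = 20*log10(10100) = 80.09 dB
Step 3: TL_abs = alpha*R = 1.0445 * 10.1 = 10.55 dB
Step 4: TL_total = 80.09 + 10.55 = 90.64

90.64 dB


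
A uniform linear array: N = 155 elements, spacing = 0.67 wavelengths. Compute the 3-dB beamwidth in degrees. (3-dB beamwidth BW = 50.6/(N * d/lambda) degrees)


BW = 50.6 / (155 * 0.67) = 50.6 / 103.85 = 0.49

0.49 deg


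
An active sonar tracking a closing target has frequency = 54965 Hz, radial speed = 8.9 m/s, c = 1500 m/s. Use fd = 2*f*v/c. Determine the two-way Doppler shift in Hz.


fd = 2*f*v/c = 2 * 54965 * 8.9 / 1500 = 652.25

652.25 Hz


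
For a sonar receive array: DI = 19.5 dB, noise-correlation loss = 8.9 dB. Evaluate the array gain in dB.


10.6 dB


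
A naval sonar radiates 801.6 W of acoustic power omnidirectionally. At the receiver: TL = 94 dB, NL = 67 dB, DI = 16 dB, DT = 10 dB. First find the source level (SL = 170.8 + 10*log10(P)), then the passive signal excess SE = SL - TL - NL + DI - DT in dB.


Step 1: SL = 170.8 + 10*log10(801.6) = 199.84 dB
Step 2: SE = SL - TL - NL + DI - DT = 199.84 - 94 - 67 + 16 - 10 = 44.84

44.84 dB


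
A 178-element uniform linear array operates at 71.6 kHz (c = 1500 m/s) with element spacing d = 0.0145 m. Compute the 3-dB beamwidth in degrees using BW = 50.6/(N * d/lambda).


Step 1: lambda = 1500/71600 = 0.02095 m
Step 2: d/lambda = 0.0145/0.02095 = 0.6921
Step 3: BW = 50.6/(N * d/lambda) = 50.6/(178 * 0.6921) = 0.41

0.41 deg


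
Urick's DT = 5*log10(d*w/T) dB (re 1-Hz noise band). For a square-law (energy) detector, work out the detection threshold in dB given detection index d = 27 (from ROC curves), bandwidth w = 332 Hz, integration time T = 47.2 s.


11.39 dB


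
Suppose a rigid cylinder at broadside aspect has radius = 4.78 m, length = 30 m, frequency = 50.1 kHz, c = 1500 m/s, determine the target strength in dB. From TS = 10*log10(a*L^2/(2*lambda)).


lambda = 1500/50100 = 0.02994 m
TS = 10*log10(4.78*30^2/(2*0.02994)) = 48.56

48.56 dB


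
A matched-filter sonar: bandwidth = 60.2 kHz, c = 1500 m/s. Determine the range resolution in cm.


dR = c/(2*BW) = 1500 / (2 * 60.2e3) = 0.0125 m = 1.25 cm

1.25 cm


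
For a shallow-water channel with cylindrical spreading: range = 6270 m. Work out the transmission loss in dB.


TL = 10*log10(6270) = 37.97

37.97 dB


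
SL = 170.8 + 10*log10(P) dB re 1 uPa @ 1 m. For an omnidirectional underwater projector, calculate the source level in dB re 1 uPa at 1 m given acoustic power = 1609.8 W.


SL = 170.8 + 10*log10(1609.8) = 170.8 + 32.07 = 202.87

202.87 dB


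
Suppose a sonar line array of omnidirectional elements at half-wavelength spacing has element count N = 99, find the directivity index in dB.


DI = 10*log10(99) = 19.96

19.96 dB


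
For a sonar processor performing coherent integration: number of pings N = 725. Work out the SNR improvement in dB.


Gain = 10*log10(725) = 28.6

28.6 dB


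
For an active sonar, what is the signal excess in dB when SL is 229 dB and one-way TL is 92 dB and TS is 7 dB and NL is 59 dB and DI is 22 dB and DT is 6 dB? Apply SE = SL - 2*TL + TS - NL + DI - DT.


9 dB


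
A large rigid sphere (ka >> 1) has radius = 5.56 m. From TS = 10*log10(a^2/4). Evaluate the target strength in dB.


TS = 10*log10(5.56^2 / 4) = 10*log10(7.7284) = 8.88

8.88 dB


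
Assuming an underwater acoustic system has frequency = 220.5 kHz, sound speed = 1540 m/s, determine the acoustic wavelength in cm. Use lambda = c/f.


lambda = c/f = 1540 / 220500 = 0.007 m = 0.7 cm

0.7 cm


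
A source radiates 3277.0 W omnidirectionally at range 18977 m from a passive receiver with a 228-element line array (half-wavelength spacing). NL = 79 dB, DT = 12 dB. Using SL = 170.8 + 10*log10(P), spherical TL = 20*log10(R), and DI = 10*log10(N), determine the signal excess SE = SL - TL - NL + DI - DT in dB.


Step 1: SL = 170.8 + 10*log10(3277.0) = 205.95 dB
Step 2: TL = 20*log10(18977) = 85.56 dB
Step 3: DI = 10*log10(228) = 23.58 dB
Step 4: SE = SL - TL - NL + DI - DT = 205.95 - 85.56 - 79 + 23.58 - 12 = 52.97

52.97 dB


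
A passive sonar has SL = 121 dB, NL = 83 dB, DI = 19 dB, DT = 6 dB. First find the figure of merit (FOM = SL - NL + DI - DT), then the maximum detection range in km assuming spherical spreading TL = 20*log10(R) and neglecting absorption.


Step 1: FOM = SL - NL + DI - DT = 121 - 83 + 19 - 6 = 51 dB
Step 2: at max range FOM = TL = 20*log10(R), so R = 10^(51/20) = 354.81 m = 0.35 km

0.35 km


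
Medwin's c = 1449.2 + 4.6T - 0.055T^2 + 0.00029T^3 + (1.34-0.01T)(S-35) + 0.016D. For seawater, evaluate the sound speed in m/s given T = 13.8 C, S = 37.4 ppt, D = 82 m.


1507.16 m/s


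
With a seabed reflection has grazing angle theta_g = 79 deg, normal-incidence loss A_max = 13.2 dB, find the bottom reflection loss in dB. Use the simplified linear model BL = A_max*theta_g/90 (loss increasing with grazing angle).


11.59 dB


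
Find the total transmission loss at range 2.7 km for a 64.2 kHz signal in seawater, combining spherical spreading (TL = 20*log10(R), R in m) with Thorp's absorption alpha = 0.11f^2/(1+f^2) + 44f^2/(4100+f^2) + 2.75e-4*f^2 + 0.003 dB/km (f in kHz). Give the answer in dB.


Step 1 (Thorp): alpha = 0.11*4121.64/(1+4121.64) + 44*4121.64/(4100+4121.64) + 2.75e-4*4121.64 + 0.003 = 23.3043 dB/km
Step 2: TL_spread = 20*log10(2700) = 68.63 dB
Step 3: TL_abs = alpha*R = 23.3043 * 2.7 = 62.92 dB
Step 4: TL_total = 68.63 + 62.92 = 131.55

131.55 dB


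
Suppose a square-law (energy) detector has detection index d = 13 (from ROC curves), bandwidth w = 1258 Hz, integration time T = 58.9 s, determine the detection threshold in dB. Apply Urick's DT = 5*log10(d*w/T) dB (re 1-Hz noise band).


DT = 5*log10(d*w/T) = 5*log10(13 * 1258 / 58.9) = 5*log10(277.66) = 12.22

12.22 dB


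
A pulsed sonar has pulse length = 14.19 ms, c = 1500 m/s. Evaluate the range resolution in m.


dR = c*tau/2 = 1500 * 14.19e-3 / 2 = 10.6425

10.6425 m


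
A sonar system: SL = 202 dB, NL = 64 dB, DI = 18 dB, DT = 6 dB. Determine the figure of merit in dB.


FOM = SL - NL + DI - DT = 202 - 64 + 18 - 6 = 150

150 dB


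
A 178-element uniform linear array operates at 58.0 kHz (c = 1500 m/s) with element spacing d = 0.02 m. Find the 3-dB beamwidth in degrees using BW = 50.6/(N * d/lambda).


0.37 deg


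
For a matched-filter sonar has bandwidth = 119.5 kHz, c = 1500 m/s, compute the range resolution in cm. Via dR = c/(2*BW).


0.63 cm


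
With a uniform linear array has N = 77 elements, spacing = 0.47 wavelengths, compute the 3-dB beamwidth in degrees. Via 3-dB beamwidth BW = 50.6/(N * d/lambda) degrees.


BW = 50.6 / (77 * 0.47) = 50.6 / 36.19 = 1.4

1.4 deg


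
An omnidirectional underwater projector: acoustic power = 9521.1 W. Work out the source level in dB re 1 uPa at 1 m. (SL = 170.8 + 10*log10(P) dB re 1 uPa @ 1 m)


210.59 dB


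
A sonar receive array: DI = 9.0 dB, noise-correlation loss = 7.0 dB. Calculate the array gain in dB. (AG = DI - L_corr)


AG = DI - L_corr = 9.0 - 7.0 = 2.0

2.0 dB


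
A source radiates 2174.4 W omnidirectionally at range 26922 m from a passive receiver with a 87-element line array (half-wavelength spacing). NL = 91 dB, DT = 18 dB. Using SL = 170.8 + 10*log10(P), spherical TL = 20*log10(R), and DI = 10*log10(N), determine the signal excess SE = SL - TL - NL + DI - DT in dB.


Step 1: SL = 170.8 + 10*log10(2174.4) = 204.17 dB
Step 2: TL = 20*log10(26922) = 88.6 dB
Step 3: DI = 10*log10(87) = 19.4 dB
Step 4: SE = SL - TL - NL + DI - DT = 204.17 - 88.6 - 91 + 19.4 - 18 = 25.97

25.97 dB


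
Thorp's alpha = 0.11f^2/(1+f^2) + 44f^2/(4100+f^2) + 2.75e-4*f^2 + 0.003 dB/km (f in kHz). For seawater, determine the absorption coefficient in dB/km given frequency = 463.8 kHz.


f^2 = 215110.44
alpha = 0.11*215110.44/(1+215110.44) + 44*215110.44/(4100+215110.44) + 2.75e-4*215110.44 + 0.003 = 102.445

102.445 dB/km


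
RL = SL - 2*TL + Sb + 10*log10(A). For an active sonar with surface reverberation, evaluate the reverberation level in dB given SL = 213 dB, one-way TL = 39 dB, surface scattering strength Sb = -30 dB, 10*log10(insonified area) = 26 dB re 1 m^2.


RL = SL - 2*TL + Sb + 10*log10(A) = 213 - 2*39 + (-30) + 26 = 131

131 dB


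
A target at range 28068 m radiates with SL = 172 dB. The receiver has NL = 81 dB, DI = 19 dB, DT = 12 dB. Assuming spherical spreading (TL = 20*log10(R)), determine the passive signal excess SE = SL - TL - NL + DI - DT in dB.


Step 1: TL = 20*log10(28068) = 88.96 dB
Step 2: SE = 172 - 88.96 - 81 + 19 - 12 = 9.04

9.04 dB


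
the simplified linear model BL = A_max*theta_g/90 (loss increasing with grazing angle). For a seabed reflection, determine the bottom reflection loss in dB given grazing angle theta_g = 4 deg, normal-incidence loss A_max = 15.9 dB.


0.71 dB


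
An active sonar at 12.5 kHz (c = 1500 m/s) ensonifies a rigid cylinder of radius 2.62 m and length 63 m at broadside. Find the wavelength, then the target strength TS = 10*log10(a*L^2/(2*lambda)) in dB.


Step 1: lambda = c/f = 1500/12500 = 0.12 m
Step 2: TS = 10*log10(a*L^2/(2*lambda)) = 10*log10(2.62*63^2/(2*0.12)) = 46.37

46.37 dB


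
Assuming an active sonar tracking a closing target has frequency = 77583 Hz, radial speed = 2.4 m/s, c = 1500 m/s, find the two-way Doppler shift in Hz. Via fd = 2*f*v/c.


248.27 Hz


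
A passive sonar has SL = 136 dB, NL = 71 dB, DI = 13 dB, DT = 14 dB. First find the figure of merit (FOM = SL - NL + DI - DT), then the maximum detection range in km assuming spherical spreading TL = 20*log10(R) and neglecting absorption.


Step 1: FOM = SL - NL + DI - DT = 136 - 71 + 13 - 14 = 64 dB
Step 2: at max range FOM = TL = 20*log10(R), so R = 10^(64/20) = 1584.89 m = 1.58 km

1.58 km


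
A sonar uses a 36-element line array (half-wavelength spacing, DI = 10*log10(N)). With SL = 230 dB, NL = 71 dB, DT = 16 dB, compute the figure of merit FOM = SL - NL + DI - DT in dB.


Step 1: DI = 10*log10(36) = 15.56 dB
Step 2: FOM = SL - NL + DI - DT = 230 - 71 + 15.56 - 16 = 158.56

158.56 dB


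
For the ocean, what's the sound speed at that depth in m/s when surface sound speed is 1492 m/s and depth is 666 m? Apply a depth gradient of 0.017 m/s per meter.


c = 1492 + 0.017 * 666 = 1503.322

1503.322 m/s


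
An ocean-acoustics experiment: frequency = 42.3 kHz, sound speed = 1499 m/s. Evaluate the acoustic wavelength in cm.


lambda = c/f = 1499 / 42300 = 0.0354 m = 3.54 cm

3.54 cm


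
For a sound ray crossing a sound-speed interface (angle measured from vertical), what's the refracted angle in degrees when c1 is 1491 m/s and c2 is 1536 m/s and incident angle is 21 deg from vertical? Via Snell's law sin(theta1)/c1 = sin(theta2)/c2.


sin(theta2) = (c2/c1)*sin(theta1) = (1536/1491)*sin(21 deg) = 0.36918
theta2 = arcsin(0.36918) = 21.67

21.67 deg


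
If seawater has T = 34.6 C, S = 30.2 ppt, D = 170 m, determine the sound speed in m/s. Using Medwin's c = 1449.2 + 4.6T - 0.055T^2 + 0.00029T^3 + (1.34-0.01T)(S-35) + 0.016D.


c = 1449.2 + 4.6*34.6 - 0.055*34.6^2 + 0.00029*34.6^3 + (1.34 - 0.01*34.6)*(30.2 - 35) + 0.016*170 = 1552.48

1552.48 m/s


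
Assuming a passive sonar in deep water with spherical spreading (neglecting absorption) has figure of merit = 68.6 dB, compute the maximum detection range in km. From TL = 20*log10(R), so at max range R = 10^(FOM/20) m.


At max range FOM = TL, so 20*log10(R) = 68.6
R = 10^(68.6/20) = 2691.53 m = 2.69 km

2.69 km


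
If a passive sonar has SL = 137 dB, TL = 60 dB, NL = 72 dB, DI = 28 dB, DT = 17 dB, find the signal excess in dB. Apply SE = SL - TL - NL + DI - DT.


SE = SL - TL - NL + DI - DT = 137 - 60 - 72 + 28 - 17 = 16

16 dB


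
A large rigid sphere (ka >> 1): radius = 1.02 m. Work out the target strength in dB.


TS = 10*log10(1.02^2 / 4) = 10*log10(0.2601) = -5.85

-5.85 dB


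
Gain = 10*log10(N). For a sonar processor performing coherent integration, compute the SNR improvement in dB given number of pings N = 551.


Gain = 10*log10(551) = 27.41

27.41 dB


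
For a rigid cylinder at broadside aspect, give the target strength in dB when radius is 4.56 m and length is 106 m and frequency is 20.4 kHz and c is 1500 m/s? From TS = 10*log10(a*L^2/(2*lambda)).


lambda = 1500/20400 = 0.07353 m
TS = 10*log10(4.56*106^2/(2*0.07353)) = 55.42

55.42 dB


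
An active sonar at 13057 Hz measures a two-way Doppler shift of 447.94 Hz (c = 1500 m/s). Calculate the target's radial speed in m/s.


From fd = 2*f*v/c, v = c*fd/(2*f) = 1500 * 447.94 / (2*13057) = 25.73

25.73 m/s


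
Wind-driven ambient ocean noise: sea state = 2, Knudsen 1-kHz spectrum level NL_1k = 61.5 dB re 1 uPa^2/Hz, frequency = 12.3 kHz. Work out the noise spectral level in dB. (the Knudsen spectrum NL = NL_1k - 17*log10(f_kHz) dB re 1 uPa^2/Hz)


NL = NL_1k - 17*log10(f_kHz) = 61.5 - 17*log10(12.3) = 61.5 - (18.53) = 42.97

42.97 dB


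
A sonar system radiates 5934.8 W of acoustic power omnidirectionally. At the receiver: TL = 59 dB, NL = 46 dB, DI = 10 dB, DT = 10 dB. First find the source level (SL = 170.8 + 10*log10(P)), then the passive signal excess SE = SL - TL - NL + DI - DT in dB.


Step 1: SL = 170.8 + 10*log10(5934.8) = 208.53 dB
Step 2: SE = SL - TL - NL + DI - DT = 208.53 - 59 - 46 + 10 - 10 = 103.53

103.53 dB


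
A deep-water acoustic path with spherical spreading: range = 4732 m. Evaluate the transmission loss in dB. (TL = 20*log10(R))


TL = 20*log10(4732) = 73.5

73.5 dB


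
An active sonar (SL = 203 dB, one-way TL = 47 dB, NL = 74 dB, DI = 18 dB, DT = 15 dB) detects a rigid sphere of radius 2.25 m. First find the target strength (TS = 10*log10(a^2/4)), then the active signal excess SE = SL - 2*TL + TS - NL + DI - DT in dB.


Step 1: TS = 10*log10(2.25^2/4) = 1.02 dB
Step 2: SE = SL - 2*TL + TS - NL + DI - DT = 203 - 2*47 + (1.02) - 74 + 18 - 15 = 39.02

39.02 dB


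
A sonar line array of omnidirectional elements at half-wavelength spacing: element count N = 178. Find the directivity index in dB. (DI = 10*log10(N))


DI = 10*log10(178) = 22.5

22.5 dB


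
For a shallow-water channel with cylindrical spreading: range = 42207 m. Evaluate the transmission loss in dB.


TL = 10*log10(42207) = 46.25

46.25 dB


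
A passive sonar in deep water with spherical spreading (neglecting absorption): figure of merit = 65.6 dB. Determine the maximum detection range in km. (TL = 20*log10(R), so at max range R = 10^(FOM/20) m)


At max range FOM = TL, so 20*log10(R) = 65.6
R = 10^(65.6/20) = 1905.46 m = 1.91 km

1.91 km


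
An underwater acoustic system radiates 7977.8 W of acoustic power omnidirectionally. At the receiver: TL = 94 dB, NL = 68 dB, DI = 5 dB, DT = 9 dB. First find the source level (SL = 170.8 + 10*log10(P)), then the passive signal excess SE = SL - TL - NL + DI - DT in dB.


Step 1: SL = 170.8 + 10*log10(7977.8) = 209.82 dB
Step 2: SE = SL - TL - NL + DI - DT = 209.82 - 94 - 68 + 5 - 9 = 43.82

43.82 dB


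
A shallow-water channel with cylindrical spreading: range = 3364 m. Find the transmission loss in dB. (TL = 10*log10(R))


TL = 10*log10(3364) = 35.27

35.27 dB


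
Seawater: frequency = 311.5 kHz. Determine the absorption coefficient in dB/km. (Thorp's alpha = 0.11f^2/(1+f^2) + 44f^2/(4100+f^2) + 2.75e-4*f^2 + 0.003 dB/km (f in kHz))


69.013 dB/km


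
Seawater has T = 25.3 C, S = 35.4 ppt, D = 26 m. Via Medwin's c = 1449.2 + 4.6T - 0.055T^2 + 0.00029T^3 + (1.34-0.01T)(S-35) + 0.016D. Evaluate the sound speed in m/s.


c = 1449.2 + 4.6*25.3 - 0.055*25.3^2 + 0.00029*25.3^3 + (1.34 - 0.01*25.3)*(35.4 - 35) + 0.016*26 = 1535.92

1535.92 m/s


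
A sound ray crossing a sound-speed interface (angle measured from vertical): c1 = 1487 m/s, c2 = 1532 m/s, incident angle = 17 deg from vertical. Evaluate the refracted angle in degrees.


17.53 deg


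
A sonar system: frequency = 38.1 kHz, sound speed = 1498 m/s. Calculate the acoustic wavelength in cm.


lambda = c/f = 1498 / 38100 = 0.0393 m = 3.93 cm

3.93 cm


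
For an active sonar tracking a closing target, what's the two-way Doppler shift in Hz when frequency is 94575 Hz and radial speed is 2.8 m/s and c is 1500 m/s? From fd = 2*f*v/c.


fd = 2*f*v/c = 2 * 94575 * 2.8 / 1500 = 353.08

353.08 Hz


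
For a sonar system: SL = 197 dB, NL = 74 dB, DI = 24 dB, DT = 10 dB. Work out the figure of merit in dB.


FOM = SL - NL + DI - DT = 197 - 74 + 24 - 10 = 137

137 dB


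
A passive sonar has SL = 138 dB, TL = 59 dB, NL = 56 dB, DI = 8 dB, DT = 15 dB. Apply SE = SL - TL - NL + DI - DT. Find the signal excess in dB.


SE = SL - TL - NL + DI - DT = 138 - 59 - 56 + 8 - 15 = 16

16 dB


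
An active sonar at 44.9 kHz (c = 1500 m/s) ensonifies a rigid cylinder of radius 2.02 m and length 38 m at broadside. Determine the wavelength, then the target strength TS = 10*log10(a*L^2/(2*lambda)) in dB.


Step 1: lambda = c/f = 1500/44900 = 0.03341 m
Step 2: TS = 10*log10(a*L^2/(2*lambda)) = 10*log10(2.02*38^2/(2*0.03341)) = 46.4

46.4 dB


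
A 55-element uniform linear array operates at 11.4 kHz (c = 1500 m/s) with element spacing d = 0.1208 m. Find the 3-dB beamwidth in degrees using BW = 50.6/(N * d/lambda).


Step 1: lambda = 1500/11400 = 0.13158 m
Step 2: d/lambda = 0.1208/0.13158 = 0.9181
Step 3: BW = 50.6/(N * d/lambda) = 50.6/(55 * 0.9181) = 1.0

1.0 deg
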